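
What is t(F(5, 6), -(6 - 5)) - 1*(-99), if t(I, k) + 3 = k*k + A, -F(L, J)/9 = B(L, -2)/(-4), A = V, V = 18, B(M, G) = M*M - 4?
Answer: 115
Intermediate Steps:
B(M, G) = -4 + M² (B(M, G) = M² - 4 = -4 + M²)
A = 18
F(L, J) = -9 + 9*L²/4 (F(L, J) = -9*(-4 + L²)/(-4) = -9*(-4 + L²)*(-1)/4 = -9*(1 - L²/4) = -9 + 9*L²/4)
t(I, k) = 15 + k² (t(I, k) = -3 + (k*k + 18) = -3 + (k² + 18) = -3 + (18 + k²) = 15 + k²)
t(F(5, 6), -(6 - 5)) - 1*(-99) = (15 + (-(6 - 5))²) - 1*(-99) = (15 + (-1*1)²) + 99 = (15 + (-1)²) + 99 = (15 + 1) + 99 = 16 + 99 = 115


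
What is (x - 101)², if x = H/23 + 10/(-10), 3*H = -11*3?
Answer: 5555449/529 ≈ 10502.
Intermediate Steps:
H = -11 (H = (-11*3)/3 = (⅓)*(-33) = -11)
x = -34/23 (x = -11/23 + 10/(-10) = -11*1/23 + 10*(-⅒) = -11/23 - 1 = -34/23 ≈ -1.4783)
(x - 101)² = (-34/23 - 101)² = (-2357/23)² = 5555449/529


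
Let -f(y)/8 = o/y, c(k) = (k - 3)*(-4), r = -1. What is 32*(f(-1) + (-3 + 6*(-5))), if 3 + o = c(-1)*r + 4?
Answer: -4896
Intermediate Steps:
c(k) = 12 - 4*k (c(k) = (-3 + k)*(-4) = 12 - 4*k)
o = -15 (o = -3 + ((12 - 4*(-1))*(-1) + 4) = -3 + ((12 + 4)*(-1) + 4) = -3 + (16*(-1) + 4) = -3 + (-16 + 4) = -3 - 12 = -15)
f(y) = 120/y (f(y) = -(-120)/y = 120/y)
32*(f(-1) + (-3 + 6*(-5))) = 32*(120/(-1) + (-3 + 6*(-5))) = 32*(120*(-1) + (-3 - 30)) = 32*(-120 - 33) = 32*(-153) = -4896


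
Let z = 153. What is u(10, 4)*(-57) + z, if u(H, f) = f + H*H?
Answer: -5775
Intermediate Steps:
u(H, f) = f + H**2
u(10, 4)*(-57) + z = (4 + 10**2)*(-57) + 153 = (4 + 100)*(-57) + 153 = 104*(-57) + 153 = -5928 + 153 = -5775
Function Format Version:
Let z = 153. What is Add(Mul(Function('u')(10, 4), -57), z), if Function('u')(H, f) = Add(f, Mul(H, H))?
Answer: -5775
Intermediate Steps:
Function('u')(H, f) = Add(f, Pow(H, 2))
Add(Mul(Function('u')(10, 4), -57), z) = Add(Mul(Add(4, Pow(10, 2)), -57), 153) = Add(Mul(Add(4, 100), -57), 153) = Add(Mul(104, -57), 153) = Add(-5928, 153) = -5775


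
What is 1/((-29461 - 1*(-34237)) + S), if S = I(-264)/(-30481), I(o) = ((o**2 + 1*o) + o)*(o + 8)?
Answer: 2771/14844024 ≈ 0.00018667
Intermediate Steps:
I(o) = (8 + o)*(o**2 + 2*o) (I(o) = ((o**2 + o) + o)*(8 + o) = ((o + o**2) + o)*(8 + o) = (o**2 + 2*o)*(8 + o) = (8 + o)*(o**2 + 2*o))
S = 1609728/2771 (S = -264*(16 + (-264)**2 + 10*(-264))/(-30481) = -264*(16 + 69696 - 2640)*(-1/30481) = -264*67072*(-1/30481) = -17707008*(-1/30481) = 1609728/2771 ≈ 580.92)
1/((-29461 - 1*(-34237)) + S) = 1/((-29461 - 1*(-34237)) + 1609728/2771) = 1/((-29461 + 34237) + 1609728/2771) = 1/(4776 + 1609728/2771) = 1/(14844024/2771) = 2771/14844024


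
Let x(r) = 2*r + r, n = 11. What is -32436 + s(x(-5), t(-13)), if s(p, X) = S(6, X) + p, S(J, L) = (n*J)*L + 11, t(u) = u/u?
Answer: -32374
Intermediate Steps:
t(u) = 1
x(r) = 3*r
S(J, L) = 11 + 11*J*L (S(J, L) = (11*J)*L + 11 = 11*J*L + 11 = 11 + 11*J*L)
s(p, X) = 11 + p + 66*X (s(p, X) = (11 + 11*6*X) + p = (11 + 66*X) + p = 11 + p + 66*X)
-32436 + s(x(-5), t(-13)) = -32436 + (11 + 3*(-5) + 66*1) = -32436 + (11 - 15 + 66) = -32436 + 62 = -32374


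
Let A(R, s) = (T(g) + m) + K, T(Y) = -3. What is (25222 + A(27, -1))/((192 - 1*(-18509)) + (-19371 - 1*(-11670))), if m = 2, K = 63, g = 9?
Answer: 6321/2750 ≈ 2.2985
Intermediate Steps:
A(R, s) = 62 (A(R, s) = (-3 + 2) + 63 = -1 + 63 = 62)
(25222 + A(27, -1))/((192 - 1*(-18509)) + (-19371 - 1*(-11670))) = (25222 + 62)/((192 - 1*(-18509)) + (-19371 - 1*(-11670))) = 25284/((192 + 18509) + (-19371 + 11670)) = 25284/(18701 - 7701) = 25284/11000 = 25284*(1/11000) = 6321/2750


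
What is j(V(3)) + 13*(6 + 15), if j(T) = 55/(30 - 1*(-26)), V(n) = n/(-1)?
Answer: 15343/56 ≈ 273.98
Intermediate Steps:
V(n) = -n (V(n) = n*(-1) = -n)
j(T) = 55/56 (j(T) = 55/(30 + 26) = 55/56)
j(V(3)) + 13*(6 + 15) = 55/56 + 13*(6 + 15) = 55/56 + 13*21 = 55/56 + 273 = 15343/56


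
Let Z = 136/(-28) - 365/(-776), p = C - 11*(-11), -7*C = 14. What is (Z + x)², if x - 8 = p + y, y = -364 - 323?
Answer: 9398816931001/29506624 ≈ 3.1853e+5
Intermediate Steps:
C = -2 (C = -⅐*14 = -2)
y = -687
p = 119 (p = -2 - 11*(-11) = -2 + 121 = 119)
Z = -23829/5432 (Z = 136*(-1/28) - 365*(-1/776) = -34/7 + 365/776 = -23829/5432 ≈ -4.3868)
x = -560 (x = 8 + (119 - 687) = 8 - 568 = -560)
(Z + x)² = (-23829/5432 - 560)² = (-3065749/5432)² = 9398816931001/29506624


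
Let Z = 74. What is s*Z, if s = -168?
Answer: -12432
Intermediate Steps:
s*Z = -168*74 = -12432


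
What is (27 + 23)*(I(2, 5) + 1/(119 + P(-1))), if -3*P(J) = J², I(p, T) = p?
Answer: 17875/178 ≈ 100.42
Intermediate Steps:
P(J) = -J²/3
(27 + 23)*(I(2, 5) + 1/(119 + P(-1))) = (27 + 23)*(2 + 1/(119 - ⅓*(-1)²)) = 50*(2 + 1/(119 - ⅓*1)) = 50*(2 + 1/(119 - ⅓)) = 50*(2 + 1/(356/3)) = 50*(2 + 3/356) = 50*(715/356) = 17875/178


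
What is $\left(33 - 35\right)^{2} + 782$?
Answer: $786$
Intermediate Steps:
$\left(33 - 35\right)^{2} + 782 = \left(-2\right)^{2} + 782 = 4 + 782 = 786$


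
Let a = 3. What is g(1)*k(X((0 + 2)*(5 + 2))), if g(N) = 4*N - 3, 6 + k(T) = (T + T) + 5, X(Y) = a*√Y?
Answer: -1 + 6*√14 ≈ 21.450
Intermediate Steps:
X(Y) = 3*√Y
k(T) = -1 + 2*T (k(T) = -6 + ((T + T) + 5) = -6 + (2*T + 5) = -6 + (5 + 2*T) = -1 + 2*T)
g(N) = -3 + 4*N
g(1)*k(X((0 + 2)*(5 + 2))) = (-3 + 4*1)*(-1 + 2*(3*√((0 + 2)*(5 + 2)))) = (-3 + 4)*(-1 + 2*(3*√(2*7))) = 1*(-1 + 2*(3*√14)) = 1*(-1 + 6*√14) = -1 + 6*√14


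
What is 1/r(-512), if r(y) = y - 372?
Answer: -1/884 ≈ -0.0011312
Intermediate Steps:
r(y) = -372 + y
1/r(-512) = 1/(-372 - 512) = 1/(-884) = -1/884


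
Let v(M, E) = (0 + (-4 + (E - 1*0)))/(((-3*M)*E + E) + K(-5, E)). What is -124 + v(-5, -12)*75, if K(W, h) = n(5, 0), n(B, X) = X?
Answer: -471/4 ≈ -117.75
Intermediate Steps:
K(W, h) = 0
v(M, E) = (-4 + E)/(E - 3*E*M) (v(M, E) = (0 + (-4 + (E - 1*0)))/(((-3*M)*E + E) + 0) = (0 + (-4 + (E + 0)))/((-3*E*M + E) + 0) = (0 + (-4 + E))/((E - 3*E*M) + 0) = (-4 + E)/(E - 3*E*M))
-124 + v(-5, -12)*75 = -124 + ((-4 - 12)/((-12)*(1 - 3*(-5))))*75 = -124 - 1/12*(-16)/(1 + 15)*75 = -124 - 1/12*(-16)/16*75 = -124 - 1/12*1/16*(-16)*75 = -124 + (1/12)*75 = -124 + 25/4 = -471/4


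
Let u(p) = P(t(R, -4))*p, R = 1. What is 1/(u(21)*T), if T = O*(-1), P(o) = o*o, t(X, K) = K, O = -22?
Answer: 1/7392 ≈ 0.00013528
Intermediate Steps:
P(o) = o**2
u(p) = 16*p (u(p) = (-4)**2*p = 16*p)
T = 22 (T = -22*(-1) = 22)
1/(u(21)*T) = 1/((16*21)*22) = 1/(336*22) = 1/7392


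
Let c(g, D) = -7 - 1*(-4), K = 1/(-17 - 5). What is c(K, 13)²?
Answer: 9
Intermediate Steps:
K = -1/22 (K = 1/(-22) = -1/22 ≈ -0.045455)
c(g, D) = -3 (c(g, D) = -7 + 4 = -3)
c(K, 13)² = (-3)² = 9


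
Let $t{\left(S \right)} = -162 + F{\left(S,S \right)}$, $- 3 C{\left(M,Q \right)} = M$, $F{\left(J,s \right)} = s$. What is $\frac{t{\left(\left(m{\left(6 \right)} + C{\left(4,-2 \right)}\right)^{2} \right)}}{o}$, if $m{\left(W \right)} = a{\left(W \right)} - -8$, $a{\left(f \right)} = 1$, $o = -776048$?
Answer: $\frac{929}{6984432} \approx 0.00013301$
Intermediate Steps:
$C{\left(M,Q \right)} = - \frac{M}{3}$
$m{\left(W \right)} = 9$ ($m{\left(W \right)} = 1 - -8 = 1 + 8 = 9$)
$t{\left(S \right)} = -162 + S$
$\frac{t{\left(\left(m{\left(6 \right)} + C{\left(4,-2 \right)}\right)^{2} \right)}}{o} = \frac{-162 + \left(9 - \frac{4}{3}\right)^{2}}{-776048} = \left(-162 + \left(9 - \frac{4}{3}\right)^{2}\right) \left(- \frac{1}{776048}\right) = \left(-162 + \left(\frac{23}{3}\right)^{2}\right) \left(- \frac{1}{776048}\right) = \left(-162 + \frac{529}{9}\right) \left(- \frac{1}{776048}\right) = \left(- \frac{929}{9}\right) \left(- \frac{1}{776048}\right) = \frac{929}{6984432}$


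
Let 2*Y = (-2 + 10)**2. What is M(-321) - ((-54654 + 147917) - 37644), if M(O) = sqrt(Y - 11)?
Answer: -55619 + sqrt(21) ≈ -55614.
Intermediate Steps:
Y = 32 (Y = (-2 + 10)**2/2 = (1/2)*8**2 = (1/2)*64 = 32)
M(O) = sqrt(21) (M(O) = sqrt(32 - 11) = sqrt(21))
M(-321) - ((-54654 + 147917) - 37644) = sqrt(21) - ((-54654 + 147917) - 37644) = sqrt(21) - (93263 - 37644) = sqrt(21) - 1*55619 = sqrt(21) - 55619 = -55619 + sqrt(21)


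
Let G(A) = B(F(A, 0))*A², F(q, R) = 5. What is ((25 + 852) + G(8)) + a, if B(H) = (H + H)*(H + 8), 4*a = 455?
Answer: 37243/4 ≈ 9310.8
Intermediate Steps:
a = 455/4 (a = (¼)*455 = 455/4 ≈ 113.75)
B(H) = 2*H*(8 + H) (B(H) = (2*H)*(8 + H) = 2*H*(8 + H))
G(A) = 130*A² (G(A) = (2*5*(8 + 5))*A² = (2*5*13)*A² = 130*A²)
((25 + 852) + G(8)) + a = ((25 + 852) + 130*8²) + 455/4 = (877 + 130*64) + 455/4 = (877 + 8320) + 455/4 = 9197 + 455/4 = 37243/4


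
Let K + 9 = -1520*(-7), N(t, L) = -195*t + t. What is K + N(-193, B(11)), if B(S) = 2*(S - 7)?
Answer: 48073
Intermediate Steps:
B(S) = -14 + 2*S (B(S) = 2*(-7 + S) = -14 + 2*S)
N(t, L) = -194*t
K = 10631 (K = -9 - 1520*(-7) = -9 + 10640 = 10631)
K + N(-193, B(11)) = 10631 - 194*(-193) = 10631 + 37442 = 48073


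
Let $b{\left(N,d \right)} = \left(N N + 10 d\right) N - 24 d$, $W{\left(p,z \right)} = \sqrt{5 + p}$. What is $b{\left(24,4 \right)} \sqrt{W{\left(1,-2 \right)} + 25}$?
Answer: $14688 \sqrt{25 + \sqrt{6}} \approx 76954.0$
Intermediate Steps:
$b{\left(N,d \right)} = - 24 d + N \left(N^{2} + 10 d\right)$ ($b{\left(N,d \right)} = \left(N^{2} + 10 d\right) N - 24 d = N \left(N^{2} + 10 d\right) - 24 d = - 24 d + N \left(N^{2} + 10 d\right)$)
$b{\left(24,4 \right)} \sqrt{W{\left(1,-2 \right)} + 25} = \left(24^{3} - 96 + 10 \cdot 24 \cdot 4\right) \sqrt{\sqrt{5 + 1} + 25} = \left(13824 - 96 + 960\right) \sqrt{\sqrt{6} + 25} = 14688 \sqrt{25 + \sqrt{6}}$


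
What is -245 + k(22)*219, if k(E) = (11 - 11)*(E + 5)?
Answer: -245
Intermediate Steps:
k(E) = 0 (k(E) = 0*(5 + E) = 0)
-245 + k(22)*219 = -245 + 0*219 = -245 + 0 = -245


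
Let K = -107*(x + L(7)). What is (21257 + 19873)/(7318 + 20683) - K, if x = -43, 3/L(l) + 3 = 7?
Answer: -506177563/112004 ≈ -4519.3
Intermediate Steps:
L(l) = ¾ (L(l) = 3/(-3 + 7) = 3/4 = 3*(¼) = ¾)
K = 18083/4 (K = -107*(-43 + ¾) = -107*(-169/4) = 18083/4 ≈ 4520.8)
(21257 + 19873)/(7318 + 20683) - K = (21257 + 19873)/(7318 + 20683) - 1*18083/4 = 41130/28001 - 18083/4 = -506177563/112004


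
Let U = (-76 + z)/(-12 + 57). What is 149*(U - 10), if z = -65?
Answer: -29353/15 ≈ -1956.9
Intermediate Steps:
U = -47/15 (U = (-76 - 65)/(-12 + 57) = -141/45 = -141*1/45 = -47/15 ≈ -3.1333)
149*(U - 10) = 149*(-47/15 - 10) = 149*(-197/15) = -29353/15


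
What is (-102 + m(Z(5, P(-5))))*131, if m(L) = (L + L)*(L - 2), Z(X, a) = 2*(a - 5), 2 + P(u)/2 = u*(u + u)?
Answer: 8569758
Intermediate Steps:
P(u) = -4 + 4*u**2 (P(u) = -4 + 2*(u*(u + u)) = -4 + 2*(u*(2*u)) = -4 + 2*(2*u**2) = -4 + 4*u**2)
Z(X, a) = -10 + 2*a (Z(X, a) = 2*(-5 + a) = -10 + 2*a)
m(L) = 2*L*(-2 + L) (m(L) = (2*L)*(-2 + L) = 2*L*(-2 + L))
(-102 + m(Z(5, P(-5))))*131 = (-102 + 2*(-10 + 2*(-4 + 4*(-5)**2))*(-2 + (-10 + 2*(-4 + 4*(-5)**2))))*131 = (-102 + 2*(-10 + 2*(-4 + 4*25))*(-2 + (-10 + 2*(-4 + 4*25))))*131 = (-102 + 2*(-10 + 2*(-4 + 100))*(-2 + (-10 + 2*(-4 + 100))))*131 = (-102 + 2*(-10 + 2*96)*(-2 + (-10 + 2*96)))*131 = (-102 + 2*(-10 + 192)*(-2 + (-10 + 192)))*131 = (-102 + 2*182*(-2 + 182))*131 = (-102 + 2*182*180)*131 = (-102 + 65520)*131 = 65418*131 = 8569758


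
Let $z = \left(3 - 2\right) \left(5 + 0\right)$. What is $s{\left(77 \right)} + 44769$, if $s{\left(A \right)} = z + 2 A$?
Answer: $44928$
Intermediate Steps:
$z = 5$ ($z = 1 \cdot 5 = 5$)
$s{\left(A \right)} = 5 + 2 A$
$s{\left(77 \right)} + 44769 = \left(5 + 2 \cdot 77\right) + 44769 = \left(5 + 154\right) + 44769 = 159 + 44769 = 44928$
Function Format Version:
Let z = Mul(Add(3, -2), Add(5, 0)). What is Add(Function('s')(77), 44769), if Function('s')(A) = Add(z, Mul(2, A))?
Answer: 44928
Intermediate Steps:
z = 5 (z = Mul(1, 5) = 5)
Function('s')(A) = Add(5, Mul(2, A))
Add(Function('s')(77), 44769) = Add(Add(5, Mul(2, 77)), 44769) = Add(Add(5, 154), 44769) = Add(159, 44769) = 44928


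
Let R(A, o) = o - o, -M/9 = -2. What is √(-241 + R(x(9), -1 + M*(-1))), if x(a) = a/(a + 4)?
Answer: I*√241 ≈ 15.524*I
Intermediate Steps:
M = 18 (M = -9*(-2) = 18)
x(a) = a/(4 + a)
R(A, o) = 0
√(-241 + R(x(9), -1 + M*(-1))) = √(-241 + 0) = √(-241) = I*√241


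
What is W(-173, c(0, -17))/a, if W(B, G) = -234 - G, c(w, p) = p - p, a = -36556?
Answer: 9/1406 ≈ 0.0064011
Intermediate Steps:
c(w, p) = 0
W(-173, c(0, -17))/a = (-234 - 1*0)/(-36556) = (-234 + 0)*(-1/36556) = -234*(-1/36556) = 9/1406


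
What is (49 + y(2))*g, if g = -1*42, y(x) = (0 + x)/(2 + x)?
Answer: -2079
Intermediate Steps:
y(x) = x/(2 + x)
g = -42
(49 + y(2))*g = (49 + 2/(2 + 2))*(-42) = (49 + 2/4)*(-42) = (49 + 2*(1/4))*(-42) = (49 + 1/2)*(-42) = (99/2)*(-42) = -2079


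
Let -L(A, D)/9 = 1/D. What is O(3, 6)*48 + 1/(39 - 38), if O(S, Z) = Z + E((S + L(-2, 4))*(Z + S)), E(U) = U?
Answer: 613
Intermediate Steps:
L(A, D) = -9/D
O(S, Z) = Z + (-9/4 + S)*(S + Z) (O(S, Z) = Z + (S - 9/4)*(Z + S) = Z + (S - 9*¼)*(S + Z) = Z + (S - 9/4)*(S + Z) = Z + (-9/4 + S)*(S + Z))
O(3, 6)*48 + 1/(39 - 38) = (3² - 9/4*3 - 5/4*6 + 3*6)*48 + 1/(39 - 38) = (9 - 27/4 - 15/2 + 18)*48 + 1/1 = (51/4)*48 + 1 = 612 + 1 = 613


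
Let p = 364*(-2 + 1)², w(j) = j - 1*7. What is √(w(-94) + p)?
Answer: √263 ≈ 16.217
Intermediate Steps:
w(j) = -7 + j (w(j) = j - 7 = -7 + j)
p = 364 (p = 364*(-1)² = 364*1 = 364)
√(w(-94) + p) = √((-7 - 94) + 364) = √(-101 + 364) = √263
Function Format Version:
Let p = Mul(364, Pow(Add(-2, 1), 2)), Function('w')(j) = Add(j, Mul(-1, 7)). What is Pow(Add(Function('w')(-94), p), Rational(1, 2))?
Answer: Pow(263, Rational(1, 2)) ≈ 16.217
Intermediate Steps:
Function('w')(j) = Add(-7, j) (Function('w')(j) = Add(j, -7) = Add(-7, j))
p = 364 (p = Mul(364, Pow(-1, 2)) = Mul(364, 1) = 364)
Pow(Add(Function('w')(-94), p), Rational(1, 2)) = Pow(Add(Add(-7, -94), 364), Rational(1, 2)) = Pow(Add(-101, 364), Rational(1, 2)) = Pow(263, Rational(1, 2))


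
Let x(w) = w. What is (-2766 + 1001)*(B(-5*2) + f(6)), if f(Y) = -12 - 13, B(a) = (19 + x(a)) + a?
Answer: 45890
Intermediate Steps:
B(a) = 19 + 2*a (B(a) = (19 + a) + a = 19 + 2*a)
f(Y) = -25
(-2766 + 1001)*(B(-5*2) + f(6)) = (-2766 + 1001)*((19 + 2*(-5*2)) - 25) = -1765*((19 + 2*(-10)) - 25) = -1765*((19 - 20) - 25) = -1765*(-1 - 25) = -1765*(-26) = 45890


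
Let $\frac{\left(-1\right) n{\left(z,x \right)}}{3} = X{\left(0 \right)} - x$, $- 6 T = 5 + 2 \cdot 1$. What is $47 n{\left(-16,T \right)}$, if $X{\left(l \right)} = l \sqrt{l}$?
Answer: $- \frac{329}{2} \approx -164.5$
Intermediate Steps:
$X{\left(l \right)} = l^{\frac{3}{2}}$
$T = - \frac{7}{6}$ ($T = - \frac{5 + 2 \cdot 1}{6} = - \frac{5 + 2}{6} = \left(- \frac{1}{6}\right) 7 = - \frac{7}{6} \approx -1.1667$)
$n{\left(z,x \right)} = 3 x$ ($n{\left(z,x \right)} = - 3 \left(0^{\frac{3}{2}} - x\right) = - 3 \left(0 - x\right) = - 3 \left(- x\right) = 3 x$)
$47 n{\left(-16,T \right)} = 47 \cdot 3 \left(- \frac{7}{6}\right) = 47 \left(- \frac{7}{2}\right) = - \frac{329}{2}$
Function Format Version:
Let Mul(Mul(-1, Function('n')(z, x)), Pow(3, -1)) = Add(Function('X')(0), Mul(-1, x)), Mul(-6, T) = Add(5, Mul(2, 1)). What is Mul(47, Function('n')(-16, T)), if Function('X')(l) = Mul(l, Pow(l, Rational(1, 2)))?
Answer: Rational(-329, 2) ≈ -164.50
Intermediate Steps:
Function('X')(l) = Pow(l, Rational(3, 2))
T = Rational(-7, 6) (T = Mul(Rational(-1, 6), Add(5, Mul(2, 1))) = Mul(Rational(-1, 6), Add(5, 2)) = Mul(Rational(-1, 6), 7) = Rational(-7, 6) ≈ -1.1667)
Function('n')(z, x) = Mul(3, x) (Function('n')(z, x) = Mul(-3, Add(Pow(0, Rational(3, 2)), Mul(-1, x))) = Mul(-3, Add(0, Mul(-1, x))) = Mul(-3, Mul(-1, x)) = Mul(3, x))
Mul(47, Function('n')(-16, T)) = Mul(47, Mul(3, Rational(-7, 6))) = Mul(47, Rational(-7, 2)) = Rational(-329, 2)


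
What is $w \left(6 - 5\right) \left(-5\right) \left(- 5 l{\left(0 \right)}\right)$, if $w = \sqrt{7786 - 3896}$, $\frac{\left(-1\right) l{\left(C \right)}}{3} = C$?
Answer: $0$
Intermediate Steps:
$l{\left(C \right)} = - 3 C$
$w = \sqrt{3890} \approx 62.37$
$w \left(6 - 5\right) \left(-5\right) \left(- 5 l{\left(0 \right)}\right) = \sqrt{3890} \left(6 - 5\right) \left(-5\right) \left(- 5 \left(\left(-3\right) 0\right)\right) = \sqrt{3890} \left(6 - 5\right) \left(-5\right) \left(\left(-5\right) 0\right) = \sqrt{3890} \cdot 1 \left(-5\right) 0 = \sqrt{3890} \left(\left(-5\right) 0\right) = \sqrt{3890} \cdot 0 = 0$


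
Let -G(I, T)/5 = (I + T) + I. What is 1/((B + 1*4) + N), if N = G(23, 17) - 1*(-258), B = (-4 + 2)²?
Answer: -1/49 ≈ -0.020408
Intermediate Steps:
G(I, T) = -10*I - 5*T (G(I, T) = -5*((I + T) + I) = -5*(T + 2*I) = -10*I - 5*T)
B = 4 (B = (-2)² = 4)
N = -57 (N = (-10*23 - 5*17) - 1*(-258) = (-230 - 85) + 258 = -315 + 258 = -57)
1/((B + 1*4) + N) = 1/((4 + 1*4) - 57) = 1/((4 + 4) - 57) = 1/(8 - 57) = 1/(-49) = -1/49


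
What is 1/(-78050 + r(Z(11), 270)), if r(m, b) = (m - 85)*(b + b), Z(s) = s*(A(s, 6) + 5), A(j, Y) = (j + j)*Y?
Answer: 1/689830 ≈ 1.4496e-6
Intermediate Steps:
A(j, Y) = 2*Y*j (A(j, Y) = (2*j)*Y = 2*Y*j)
Z(s) = s*(5 + 12*s) (Z(s) = s*(2*6*s + 5) = s*(12*s + 5) = s*(5 + 12*s))
r(m, b) = 2*b*(-85 + m) (r(m, b) = (-85 + m)*(2*b) = 2*b*(-85 + m))
1/(-78050 + r(Z(11), 270)) = 1/(-78050 + 2*270*(-85 + 11*(5 + 12*11))) = 1/(-78050 + 2*270*(-85 + 11*(5 + 132))) = 1/(-78050 + 2*270*(-85 + 11*137)) = 1/(-78050 + 2*270*(-85 + 1507)) = 1/(-78050 + 2*270*1422) = 1/(-78050 + 767880) = 1/689830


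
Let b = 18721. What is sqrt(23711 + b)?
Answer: 8*sqrt(663) ≈ 205.99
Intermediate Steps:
sqrt(23711 + b) = sqrt(23711 + 18721) = sqrt(42432) = 8*sqrt(663)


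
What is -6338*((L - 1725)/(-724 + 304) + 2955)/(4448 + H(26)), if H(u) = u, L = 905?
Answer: -196782224/46977 ≈ -4188.9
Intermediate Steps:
-6338*((L - 1725)/(-724 + 304) + 2955)/(4448 + H(26)) = -6338*((905 - 1725)/(-724 + 304) + 2955)/(4448 + 26) = -6338/(4474/(-820/(-420) + 2955)) = -6338/(4474/(-820*(-1/420) + 2955)) = -6338/(4474/(41/21 + 2955)) = -6338/(4474/(62096/21)) = -6338/(4474*(21/62096)) = -6338/46977/31048 = -6338*31048/46977 = -196782224/46977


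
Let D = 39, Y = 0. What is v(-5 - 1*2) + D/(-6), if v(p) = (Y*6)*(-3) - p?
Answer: 1/2 ≈ 0.50000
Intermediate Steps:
v(p) = -p (v(p) = (0*6)*(-3) - p = 0*(-3) - p = 0 - p = -p)
v(-5 - 1*2) + D/(-6) = -(-5 - 1*2) + 39/(-6) = -(-5 - 2) + 39*(-1/6) = -1*(-7) - 13/2 = 7 - 13/2 = 1/2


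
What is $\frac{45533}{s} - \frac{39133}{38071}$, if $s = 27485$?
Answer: $\frac{657916338}{1046381435} \approx 0.62875$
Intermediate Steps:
$\frac{45533}{s} - \frac{39133}{38071} = \frac{45533}{27485} - \frac{39133}{38071} = \frac{657916338}{1046381435}$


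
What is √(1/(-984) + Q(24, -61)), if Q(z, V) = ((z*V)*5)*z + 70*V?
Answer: I*√43559417046/492 ≈ 424.21*I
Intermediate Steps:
Q(z, V) = 70*V + 5*V*z² (Q(z, V) = ((V*z)*5)*z + 70*V = (5*V*z)*z + 70*V = 5*V*z² + 70*V = 70*V + 5*V*z²)
√(1/(-984) + Q(24, -61)) = √(1/(-984) + 5*(-61)*(14 + 24²)) = √(-1/984 + 5*(-61)*(14 + 576)) = √(-1/984 + 5*(-61)*590) = √(-1/984 - 179950) = √(-177070801/984) = I*√43559417046/492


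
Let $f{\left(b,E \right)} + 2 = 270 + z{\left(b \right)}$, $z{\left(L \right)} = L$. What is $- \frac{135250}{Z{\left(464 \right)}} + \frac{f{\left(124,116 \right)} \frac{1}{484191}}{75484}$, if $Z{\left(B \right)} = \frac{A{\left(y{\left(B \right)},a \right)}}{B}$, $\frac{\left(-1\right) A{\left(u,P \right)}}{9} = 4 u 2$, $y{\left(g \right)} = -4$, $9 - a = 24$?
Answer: $- \frac{1991014366885027}{9137168361} \approx -2.179 \cdot 10^{5}$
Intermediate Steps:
$a = -15$ ($a = 9 - 24 = -15$)
$f{\left(b,E \right)} = 268 + b$ ($f{\left(b,E \right)} = -2 + \left(270 + b\right) = 268 + b$)
$A{\left(u,P \right)} = - 72 u$ ($A{\left(u,P \right)} = - 9 \cdot 4 u 2 = - 9 \cdot 8 u = - 72 u$)
$Z{\left(B \right)} = \frac{288}{B}$ ($Z{\left(B \right)} = \frac{\left(-72\right) \left(-4\right)}{B} = \frac{288}{B}$)
$- \frac{135250}{Z{\left(464 \right)}} + \frac{f{\left(124,116 \right)} \frac{1}{484191}}{75484} = - \frac{135250}{288 \cdot \frac{1}{464}} + \frac{\left(268 + 124\right) \frac{1}{484191}}{75484} = - \frac{135250}{288 \cdot \frac{1}{464}} + 392 \cdot \frac{1}{484191} \cdot \frac{1}{75484} = - \frac{135250}{\frac{18}{29}} + \frac{392}{484191} \cdot \frac{1}{75484} = \left(-135250\right) \frac{29}{18} + \frac{98}{9137168361} = - \frac{1961125}{9} + \frac{98}{9137168361} = - \frac{1991014366885027}{9137168361}$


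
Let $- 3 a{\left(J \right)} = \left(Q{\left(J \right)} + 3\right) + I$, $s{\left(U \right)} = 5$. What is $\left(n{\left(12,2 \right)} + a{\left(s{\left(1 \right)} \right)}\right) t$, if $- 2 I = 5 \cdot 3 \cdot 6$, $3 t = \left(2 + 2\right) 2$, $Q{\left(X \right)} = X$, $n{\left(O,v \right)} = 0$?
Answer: $\frac{296}{9} \approx 32.889$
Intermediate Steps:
$t = \frac{8}{3}$ ($t = \frac{\left(2 + 2\right) 2}{3} = \frac{4 \cdot 2}{3} = \frac{1}{3} \cdot 8 = \frac{8}{3} \approx 2.6667$)
$I = -45$ ($I = - \frac{5 \cdot 3 \cdot 6}{2} = - \frac{15 \cdot 6}{2} = \left(- \frac{1}{2}\right) 90 = -45$)
$a{\left(J \right)} = 14 - \frac{J}{3}$ ($a{\left(J \right)} = - \frac{\left(J + 3\right) - 45}{3} = - \frac{\left(3 + J\right) - 45}{3} = - \frac{-42 + J}{3} = 14 - \frac{J}{3}$)
$\left(n{\left(12,2 \right)} + a{\left(s{\left(1 \right)} \right)}\right) t = \left(0 + \left(14 - \frac{5}{3}\right)\right) \frac{8}{3} = \left(0 + \frac{37}{3}\right) \frac{8}{3} = \frac{37}{3} \cdot \frac{8}{3} = \frac{296}{9}$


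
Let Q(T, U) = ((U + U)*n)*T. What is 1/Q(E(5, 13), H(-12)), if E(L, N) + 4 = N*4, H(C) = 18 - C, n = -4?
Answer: -1/11520 ≈ -8.6806e-5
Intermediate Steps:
E(L, N) = -4 + 4*N (E(L, N) = -4 + N*4 = -4 + 4*N)
Q(T, U) = -8*T*U (Q(T, U) = ((U + U)*(-4))*T = ((2*U)*(-4))*T = (-8*U)*T = -8*T*U)
1/Q(E(5, 13), H(-12)) = 1/(-8*(-4 + 4*13)*(18 - 1*(-12))) = 1/(-8*(-4 + 52)*(18 + 12)) = 1/(-8*48*30) = 1/(-11520) = -1/11520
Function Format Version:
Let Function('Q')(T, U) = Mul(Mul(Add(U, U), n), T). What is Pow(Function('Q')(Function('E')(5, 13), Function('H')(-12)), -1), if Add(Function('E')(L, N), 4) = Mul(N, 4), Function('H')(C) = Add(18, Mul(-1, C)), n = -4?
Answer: Rational(-1, 11520) ≈ -8.6806e-5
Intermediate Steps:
Function('E')(L, N) = Add(-4, Mul(4, N)) (Function('E')(L, N) = Add(-4, Mul(N, 4)) = Add(-4, Mul(4, N)))
Function('Q')(T, U) = Mul(-8, T, U) (Function('Q')(T, U) = Mul(Mul(Add(U, U), -4), T) = Mul(Mul(Mul(2, U), -4), T) = Mul(Mul(-8, U), T) = Mul(-8, T, U))
Pow(Function('Q')(Function('E')(5, 13), Function('H')(-12)), -1) = Pow(Mul(-8, Add(-4, Mul(4, 13)), Add(18, Mul(-1, -12))), -1) = Pow(Mul(-8, Add(-4, 52), Add(18, 12)), -1) = Pow(Mul(-8, 48, 30), -1) = Pow(-11520, -1) = Rational(-1, 11520)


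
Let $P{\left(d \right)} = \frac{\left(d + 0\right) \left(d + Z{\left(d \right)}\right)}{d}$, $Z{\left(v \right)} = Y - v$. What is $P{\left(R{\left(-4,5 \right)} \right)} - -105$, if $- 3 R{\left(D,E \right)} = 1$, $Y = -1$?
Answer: $104$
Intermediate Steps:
$Z{\left(v \right)} = -1 - v$
$R{\left(D,E \right)} = - \frac{1}{3}$ ($R{\left(D,E \right)} = \left(- \frac{1}{3}\right) 1 = - \frac{1}{3}$)
$P{\left(d \right)} = -1$ ($P{\left(d \right)} = \frac{\left(d + 0\right) \left(d - \left(1 + d\right)\right)}{d} = \frac{d \left(-1\right)}{d} = \frac{\left(-1\right) d}{d} = -1$)
$P{\left(R{\left(-4,5 \right)} \right)} - -105 = -1 - -105 = -1 + 105 = 104$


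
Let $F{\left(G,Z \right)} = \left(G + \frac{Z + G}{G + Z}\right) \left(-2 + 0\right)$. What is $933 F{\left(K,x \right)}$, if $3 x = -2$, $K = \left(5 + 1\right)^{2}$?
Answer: $-69042$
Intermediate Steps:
$K = 36$ ($K = 6^{2} = 36$)
$x = - \frac{2}{3}$ ($x = \frac{1}{3} \left(-2\right) = - \frac{2}{3} \approx -0.66667$)
$F{\left(G,Z \right)} = -2 - 2 G$ ($F{\left(G,Z \right)} = \left(G + \frac{G + Z}{G + Z}\right) \left(-2\right) = \left(G + 1\right) \left(-2\right) = \left(1 + G\right) \left(-2\right) = -2 - 2 G$)
$933 F{\left(K,x \right)} = 933 \left(-2 - 72\right) = 933 \left(-74\right) = -69042$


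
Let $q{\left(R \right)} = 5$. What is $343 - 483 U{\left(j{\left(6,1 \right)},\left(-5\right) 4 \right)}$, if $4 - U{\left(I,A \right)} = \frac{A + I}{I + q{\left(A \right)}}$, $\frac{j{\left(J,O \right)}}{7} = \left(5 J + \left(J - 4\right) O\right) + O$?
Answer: $- \frac{273091}{236} \approx -1157.2$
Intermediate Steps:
$j{\left(J,O \right)} = 7 O + 35 J + 7 O \left(-4 + J\right)$ ($j{\left(J,O \right)} = 7 \left(\left(5 J + \left(J - 4\right) O\right) + O\right) = 7 \left(\left(5 J + \left(-4 + J\right) O\right) + O\right) = 7 \left(\left(5 J + O \left(-4 + J\right)\right) + O\right) = 7 \left(O + 5 J + O \left(-4 + J\right)\right) = 7 O + 35 J + 7 O \left(-4 + J\right)$)
$U{\left(I,A \right)} = 4 - \frac{A + I}{5 + I}$ ($U{\left(I,A \right)} = 4 - \frac{A + I}{I + 5} = 4 - \frac{A + I}{5 + I}$)
$343 - 483 U{\left(j{\left(6,1 \right)},\left(-5\right) 4 \right)} = 343 - 483 \frac{20 - \left(-5\right) 4 + 3 \left(\left(-21\right) 1 + 35 \cdot 6 + 7 \cdot 6 \cdot 1\right)}{5 + \left(\left(-21\right) 1 + 35 \cdot 6 + 7 \cdot 6 \cdot 1\right)} = 343 - 483 \frac{20 - -20 + 3 \left(-21 + 210 + 42\right)}{5 + \left(-21 + 210 + 42\right)} = 343 - 483 \frac{20 + 20 + 3 \cdot 231}{5 + 231} = 343 - 483 \frac{20 + 20 + 693}{236} = 343 - 483 \cdot \frac{1}{236} \cdot 733 = 343 - \frac{354039}{236} = - \frac{273091}{236}$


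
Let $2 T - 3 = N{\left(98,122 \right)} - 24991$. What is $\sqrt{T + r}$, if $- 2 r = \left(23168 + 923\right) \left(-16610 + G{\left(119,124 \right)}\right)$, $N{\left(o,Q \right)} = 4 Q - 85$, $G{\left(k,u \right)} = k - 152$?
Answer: $2 \sqrt{50115241} \approx 14158.0$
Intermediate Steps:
$G{\left(k,u \right)} = -152 + k$
$N{\left(o,Q \right)} = -85 + 4 Q$
$r = \frac{400946513}{2}$ ($r = - \frac{\left(23168 + 923\right) \left(-16610 + \left(-152 + 119\right)\right)}{2} = - \frac{24091 \left(-16610 - 33\right)}{2} = - \frac{24091 \left(-16643\right)}{2} = \left(- \frac{1}{2}\right) \left(-400946513\right) = \frac{400946513}{2} \approx 2.0047 \cdot 10^{8}$)
$T = - \frac{24585}{2}$ ($T = \frac{3}{2} + \frac{\left(-85 + 4 \cdot 122\right) - 24991}{2} = \frac{3}{2} + \frac{\left(-85 + 488\right) - 24991}{2} = \frac{3}{2} + \frac{403 - 24991}{2} = \frac{3}{2} + \frac{1}{2} \left(-24588\right) = \frac{3}{2} - 12294 = - \frac{24585}{2} \approx -12293.0$)
$\sqrt{T + r} = \sqrt{- \frac{24585}{2} + \frac{400946513}{2}} = \sqrt{200460964} = 2 \sqrt{50115241}$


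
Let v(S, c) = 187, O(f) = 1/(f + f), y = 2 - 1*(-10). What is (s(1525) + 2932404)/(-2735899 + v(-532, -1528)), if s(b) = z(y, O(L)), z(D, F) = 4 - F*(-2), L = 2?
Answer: -279277/260544 ≈ -1.0719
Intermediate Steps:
y = 12 (y = 2 + 10 = 12)
O(f) = 1/(2*f)
z(D, F) = 4 + 2*F (z(D, F) = 4 - (-2)*F = 4 + 2*F)
s(b) = 9/2 (s(b) = 4 + 2*((½)/2) = 4 + 2*((½)*(½)) = 4 + 2*(¼) = 4 + ½ = 9/2)
(s(1525) + 2932404)/(-2735899 + v(-532, -1528)) = (9/2 + 2932404)/(-2735899 + 187) = (5864817/2)/(-2735712) = (5864817/2)*(-1/2735712) = -279277/260544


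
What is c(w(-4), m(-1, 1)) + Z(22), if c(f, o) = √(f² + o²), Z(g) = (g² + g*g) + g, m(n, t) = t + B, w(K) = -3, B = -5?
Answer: 995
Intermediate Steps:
m(n, t) = -5 + t (m(n, t) = t - 5 = -5 + t)
Z(g) = g + 2*g² (Z(g) = (g² + g²) + g = 2*g² + g = g + 2*g²)
c(w(-4), m(-1, 1)) + Z(22) = √((-3)² + (-5 + 1)²) + 22*(1 + 2*22) = √(9 + (-4)²) + 22*(1 + 44) = √(9 + 16) + 22*45 = √25 + 990 = 5 + 990 = 995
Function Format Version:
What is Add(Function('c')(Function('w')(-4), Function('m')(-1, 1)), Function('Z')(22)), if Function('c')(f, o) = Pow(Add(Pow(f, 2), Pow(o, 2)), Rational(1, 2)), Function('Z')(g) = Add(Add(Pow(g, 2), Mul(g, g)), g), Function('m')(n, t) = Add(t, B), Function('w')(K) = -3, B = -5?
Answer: 995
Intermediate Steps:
Function('m')(n, t) = Add(-5, t) (Function('m')(n, t) = Add(t, -5) = Add(-5, t))
Function('Z')(g) = Add(g, Mul(2, Pow(g, 2))) (Function('Z')(g) = Add(Add(Pow(g, 2), Pow(g, 2)), g) = Add(Mul(2, Pow(g, 2)), g) = Add(g, Mul(2, Pow(g, 2))))
Add(Function('c')(Function('w')(-4), Function('m')(-1, 1)), Function('Z')(22)) = Add(Pow(Add(Pow(-3, 2), Pow(Add(-5, 1), 2)), Rational(1, 2)), Mul(22, Add(1, Mul(2, 22)))) = Add(Pow(Add(9, Pow(-4, 2)), Rational(1, 2)), Mul(22, Add(1, 44))) = Add(Pow(Add(9, 16), Rational(1, 2)), Mul(22, 45)) = Add(Pow(25, Rational(1, 2)), 990) = Add(5, 990) = 995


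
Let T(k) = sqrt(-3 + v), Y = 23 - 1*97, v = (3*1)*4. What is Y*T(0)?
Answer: -222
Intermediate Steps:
v = 12 (v = 3*4 = 12)
Y = -74 (Y = 23 - 97 = -74)
T(k) = 3 (T(k) = sqrt(-3 + 12) = sqrt(9) = 3)
Y*T(0) = -74*3 = -222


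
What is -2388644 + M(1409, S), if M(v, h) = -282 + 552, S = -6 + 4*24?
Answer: -2388374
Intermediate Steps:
S = 90 (S = -6 + 96 = 90)
M(v, h) = 270
-2388644 + M(1409, S) = -2388644 + 270 = -2388374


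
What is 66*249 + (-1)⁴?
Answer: 16435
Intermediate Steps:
66*249 + (-1)⁴ = 16434 + 1 = 16435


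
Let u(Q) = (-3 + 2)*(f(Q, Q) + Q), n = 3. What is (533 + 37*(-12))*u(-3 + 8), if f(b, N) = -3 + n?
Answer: -445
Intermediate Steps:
f(b, N) = 0 (f(b, N) = -3 + 3 = 0)
u(Q) = -Q (u(Q) = (-3 + 2)*(0 + Q) = -Q)
(533 + 37*(-12))*u(-3 + 8) = (533 + 37*(-12))*(-(-3 + 8)) = (533 - 444)*(-1*5) = 89*(-5) = -445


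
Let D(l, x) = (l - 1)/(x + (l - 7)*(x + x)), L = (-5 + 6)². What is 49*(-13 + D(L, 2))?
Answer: -637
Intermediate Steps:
L = 1 (L = 1² = 1)
D(l, x) = (-1 + l)/(x + 2*x*(-7 + l)) (D(l, x) = (-1 + l)/(x + (-7 + l)*(2*x)) = (-1 + l)/(x + 2*x*(-7 + l)))
49*(-13 + D(L, 2)) = 49*(-13 + (-1 + 1)/(2*(-13 + 2*1))) = 49*(-13 + (½)*0/(-13 + 2)) = 49*(-13 + (½)*0/(-11)) = 49*(-13 + (½)*(-1/11)*0) = 49*(-13 + 0) = 49*(-13) = -637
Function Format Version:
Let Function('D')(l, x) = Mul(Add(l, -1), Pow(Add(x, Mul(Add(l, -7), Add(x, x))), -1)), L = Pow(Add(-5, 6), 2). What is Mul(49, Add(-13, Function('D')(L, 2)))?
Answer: -637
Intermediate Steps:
L = 1 (L = Pow(1, 2) = 1)
Function('D')(l, x) = Mul(Pow(Add(x, Mul(2, x, Add(-7, l))), -1), Add(-1, l)) (Function('D')(l, x) = Mul(Add(-1, l), Pow(Add(x, Mul(Add(-7, l), Mul(2, x))), -1)) = Mul(Add(-1, l), Pow(Add(x, Mul(2, x, Add(-7, l))), -1)) = Mul(Pow(Add(x, Mul(2, x, Add(-7, l))), -1), Add(-1, l)))
Mul(49, Add(-13, Function('D')(L, 2))) = Mul(49, Add(-13, Mul(Pow(2, -1), Pow(Add(-13, Mul(2, 1)), -1), Add(-1, 1)))) = Mul(49, Add(-13, Mul(Rational(1, 2), Pow(Add(-13, 2), -1), 0))) = Mul(49, Add(-13, Mul(Rational(1, 2), Pow(-11, -1), 0))) = Mul(49, Add(-13, Mul(Rational(1, 2), Rational(-1, 11), 0))) = Mul(49, Add(-13, 0)) = Mul(49, -13) = -637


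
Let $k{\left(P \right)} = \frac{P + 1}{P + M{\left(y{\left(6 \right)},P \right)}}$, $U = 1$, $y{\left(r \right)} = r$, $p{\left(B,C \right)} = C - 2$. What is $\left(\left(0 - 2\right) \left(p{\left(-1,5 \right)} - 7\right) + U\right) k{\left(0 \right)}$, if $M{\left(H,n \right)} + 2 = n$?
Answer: $- \frac{9}{2} \approx -4.5$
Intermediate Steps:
$p{\left(B,C \right)} = -2 + C$
$M{\left(H,n \right)} = -2 + n$
$k{\left(P \right)} = \frac{1 + P}{-2 + 2 P}$ ($k{\left(P \right)} = \frac{P + 1}{P + \left(-2 + P\right)} = \frac{1 + P}{-2 + 2 P}$)
$\left(\left(0 - 2\right) \left(p{\left(-1,5 \right)} - 7\right) + U\right) k{\left(0 \right)} = \left(\left(0 - 2\right) \left(\left(-2 + 5\right) - 7\right) + 1\right) \frac{1 + 0}{2 \left(-1 + 0\right)} = \left(- 2 \left(3 - 7\right) + 1\right) \frac{1}{2} \frac{1}{-1} \cdot 1 = \left(\left(-2\right) \left(-4\right) + 1\right) \frac{1}{2} \left(-1\right) 1 = \left(8 + 1\right) \left(- \frac{1}{2}\right) = 9 \left(- \frac{1}{2}\right) = - \frac{9}{2}$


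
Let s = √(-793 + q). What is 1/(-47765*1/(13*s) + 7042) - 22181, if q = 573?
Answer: (-211895093*√55 + 44672799886*I)/(-2014012*I + 9553*√55) ≈ -22181.0 - 4.7684e-6*I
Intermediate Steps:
s = 2*I*√55 (s = √(-793 + 573) = √(-220) = 2*I*√55 ≈ 14.832*I)
1/(-47765*1/(13*s) + 7042) - 22181 = 1/(-47765*(-I*√55/1430) + 7042) - 22181 = 1/(-(-9553)*I*√55/286 + 7042) - 22181 = 1/(9553*I*√55/286 + 7042) - 22181 = 1/(7042 + 9553*I*√55/286) - 22181 = -22181 + 1/(7042 + 9553*I*√55/286)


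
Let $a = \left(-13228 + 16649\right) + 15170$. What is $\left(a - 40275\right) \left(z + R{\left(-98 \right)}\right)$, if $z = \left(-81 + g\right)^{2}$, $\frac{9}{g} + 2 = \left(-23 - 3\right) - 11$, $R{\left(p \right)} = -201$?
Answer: $- \frac{1803386556}{13} \approx -1.3872 \cdot 10^{8}$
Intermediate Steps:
$a = 18591$ ($a = 3421 + 15170 = 18591$)
$g = - \frac{3}{13}$ ($g = \frac{9}{-2 - 37} = \frac{9}{-39} = 9 \left(- \frac{1}{39}\right) = - \frac{3}{13} \approx -0.23077$)
$z = \frac{1115136}{169}$ ($z = \left(-81 - \frac{3}{13}\right)^{2} = \left(- \frac{1056}{13}\right)^{2} = \frac{1115136}{169} \approx 6598.4$)
$\left(a - 40275\right) \left(z + R{\left(-98 \right)}\right) = \left(18591 - 40275\right) \left(\frac{1115136}{169} - 201\right) = \left(-21684\right) \frac{1081167}{169} = - \frac{1803386556}{13}$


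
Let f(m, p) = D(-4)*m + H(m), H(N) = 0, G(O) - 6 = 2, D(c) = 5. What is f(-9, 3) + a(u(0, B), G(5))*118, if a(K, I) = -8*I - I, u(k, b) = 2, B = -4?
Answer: -8541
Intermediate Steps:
G(O) = 8 (G(O) = 6 + 2 = 8)
f(m, p) = 5*m (f(m, p) = 5*m + 0 = 5*m)
a(K, I) = -9*I
f(-9, 3) + a(u(0, B), G(5))*118 = 5*(-9) - 9*8*118 = -45 - 72*118 = -45 - 8496 = -8541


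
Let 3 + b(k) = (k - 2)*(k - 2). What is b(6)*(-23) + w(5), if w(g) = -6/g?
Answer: -1501/5 ≈ -300.20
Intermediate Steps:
b(k) = -3 + (-2 + k)² (b(k) = -3 + (k - 2)*(k - 2) = -3 + (-2 + k)*(-2 + k) = -3 + (-2 + k)²)
b(6)*(-23) + w(5) = (-3 + (-2 + 6)²)*(-23) - 6/5 = (-3 + 4²)*(-23) - 6*⅕ = (-3 + 16)*(-23) - 6/5 = 13*(-23) - 6/5 = -299 - 6/5 = -1501/5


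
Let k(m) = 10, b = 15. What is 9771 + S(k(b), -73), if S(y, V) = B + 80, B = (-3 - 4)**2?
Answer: 9900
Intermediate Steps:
B = 49 (B = (-7)**2 = 49)
S(y, V) = 129 (S(y, V) = 49 + 80 = 129)
9771 + S(k(b), -73) = 9771 + 129 = 9900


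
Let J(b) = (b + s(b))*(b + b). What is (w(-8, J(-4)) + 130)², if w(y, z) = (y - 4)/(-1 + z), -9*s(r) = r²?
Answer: 2788051204/165649 ≈ 16831.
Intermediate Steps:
s(r) = -r²/9
J(b) = 2*b*(b - b²/9) (J(b) = (b - b²/9)*(b + b) = (b - b²/9)*(2*b) = 2*b*(b - b²/9))
w(y, z) = (-4 + y)/(-1 + z)
(w(-8, J(-4)) + 130)² = ((-4 - 8)/(-1 + (2/9)*(-4)²*(9 - 1*(-4))) + 130)² = (-12/(-1 + (2/9)*16*(9 + 4)) + 130)² = (-12/(-1 + (2/9)*16*13) + 130)² = (-12/(-1 + 416/9) + 130)² = (-12/(407/9) + 130)² = ((9/407)*(-12) + 130)² = (-108/407 + 130)² = (52802/407)² = 2788051204/165649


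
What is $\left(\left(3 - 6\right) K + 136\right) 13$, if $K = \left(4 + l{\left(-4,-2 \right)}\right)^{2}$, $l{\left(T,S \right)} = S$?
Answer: $1612$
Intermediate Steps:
$K = 4$ ($K = \left(4 - 2\right)^{2} = 2^{2} = 4$)
$\left(\left(3 - 6\right) K + 136\right) 13 = \left(\left(3 - 6\right) 4 + 136\right) 13 = \left(\left(-3\right) 4 + 136\right) 13 = \left(-12 + 136\right) 13 = 124 \cdot 13 = 1612$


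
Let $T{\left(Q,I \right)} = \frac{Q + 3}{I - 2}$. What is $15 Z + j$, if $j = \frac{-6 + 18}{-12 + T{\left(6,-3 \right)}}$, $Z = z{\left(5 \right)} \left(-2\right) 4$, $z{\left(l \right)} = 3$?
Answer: $- \frac{8300}{23} \approx -360.87$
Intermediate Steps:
$T{\left(Q,I \right)} = \frac{3 + Q}{-2 + I}$
$Z = -24$ ($Z = 3 \left(-2\right) 4 = \left(-6\right) 4 = -24$)
$j = - \frac{20}{23}$ ($j = \frac{-6 + 18}{-12 + \frac{3 + 6}{-2 - 3}} = \frac{12}{-12 + \frac{1}{-5} \cdot 9} = \frac{12}{-12 - \frac{9}{5}} = \frac{12}{- \frac{69}{5}} = 12 \left(- \frac{5}{69}\right) = - \frac{20}{23} \approx -0.86957$)
$15 Z + j = 15 \left(-24\right) - \frac{20}{23} = -360 - \frac{20}{23} = - \frac{8300}{23}$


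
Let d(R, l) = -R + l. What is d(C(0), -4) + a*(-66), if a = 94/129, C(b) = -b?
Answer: -2240/43 ≈ -52.093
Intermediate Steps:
a = 94/129 (a = 94*(1/129) = 94/129 ≈ 0.72868)
d(R, l) = l - R
d(C(0), -4) + a*(-66) = (-4 - (-1)*0) + (94/129)*(-66) = (-4 - 1*0) - 2068/43 = (-4 + 0) - 2068/43 = -4 - 2068/43 = -2240/43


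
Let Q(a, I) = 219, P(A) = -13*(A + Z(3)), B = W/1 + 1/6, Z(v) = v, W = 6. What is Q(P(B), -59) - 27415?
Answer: -27196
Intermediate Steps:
B = 37/6 (B = 6/1 + 1/6 = 6*1 + 1*(⅙) = 6 + ⅙ = 37/6 ≈ 6.1667)
P(A) = -39 - 13*A (P(A) = -13*(A + 3) = -13*(3 + A) = -39 - 13*A)
Q(P(B), -59) - 27415 = 219 - 27415 = -27196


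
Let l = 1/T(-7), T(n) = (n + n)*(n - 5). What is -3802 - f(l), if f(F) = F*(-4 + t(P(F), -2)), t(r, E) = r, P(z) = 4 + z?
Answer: -107307649/28224 ≈ -3802.0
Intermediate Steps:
T(n) = 2*n*(-5 + n) (T(n) = (2*n)*(-5 + n) = 2*n*(-5 + n))
l = 1/168 (l = 1/(2*(-7)*(-5 - 7)) = 1/(2*(-7)*(-12)) = 1/168 ≈ 0.0059524)
f(F) = F**2 (f(F) = F*(-4 + (4 + F)) = F*F = F**2)
-3802 - f(l) = -3802 - (1/168)**2 = -3802 - 1*1/28224 = -3802 - 1/28224 = -107307649/28224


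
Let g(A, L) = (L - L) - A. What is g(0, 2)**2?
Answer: 0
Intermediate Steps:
g(A, L) = -A (g(A, L) = 0 - A = -A)
g(0, 2)**2 = (-1*0)**2 = 0**2 = 0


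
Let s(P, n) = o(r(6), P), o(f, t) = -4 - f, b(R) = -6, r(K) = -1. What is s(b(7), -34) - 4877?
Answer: -4880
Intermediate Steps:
s(P, n) = -3 (s(P, n) = -4 - 1*(-1) = -4 + 1 = -3)
s(b(7), -34) - 4877 = -3 - 4877 = -4880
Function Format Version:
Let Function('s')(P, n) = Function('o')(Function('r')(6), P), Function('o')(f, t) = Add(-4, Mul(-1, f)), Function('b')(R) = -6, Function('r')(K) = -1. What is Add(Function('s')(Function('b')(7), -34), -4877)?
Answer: -4880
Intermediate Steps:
Function('s')(P, n) = -3 (Function('s')(P, n) = Add(-4, Mul(-1, -1)) = Add(-4, 1) = -3)
Add(Function('s')(Function('b')(7), -34), -4877) = Add(-3, -4877) = -4880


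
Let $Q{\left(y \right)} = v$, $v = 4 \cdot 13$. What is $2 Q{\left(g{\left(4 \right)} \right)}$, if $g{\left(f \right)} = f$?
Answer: $104$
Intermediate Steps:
$v = 52$
$Q{\left(y \right)} = 52$
$2 Q{\left(g{\left(4 \right)} \right)} = 2 \cdot 52 = 104$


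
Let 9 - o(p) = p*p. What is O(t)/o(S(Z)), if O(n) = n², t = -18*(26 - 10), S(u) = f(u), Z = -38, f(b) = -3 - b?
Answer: -1296/19 ≈ -68.211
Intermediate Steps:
S(u) = -3 - u
o(p) = 9 - p² (o(p) = 9 - p*p = 9 - p²)
t = -288 (t = -18*16 = -288)
O(t)/o(S(Z)) = (-288)²/(9 - (-3 - 1*(-38))²) = 82944/(9 - (-3 + 38)²) = 82944/(9 - 1*35²) = 82944/(9 - 1*1225) = 82944/(9 - 1225) = 82944/(-1216) = 82944*(-1/1216) = -1296/19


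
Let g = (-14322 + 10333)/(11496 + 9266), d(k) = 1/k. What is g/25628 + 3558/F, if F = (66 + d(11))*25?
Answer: 20824808621893/9670709141800 ≈ 2.1534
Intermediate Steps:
F = 18175/11 (F = (66 + 1/11)*25 = (727/11)*25 = 18175/11 ≈ 1652.3)
g = -3989/20762 ≈ -0.19213
g/25628 + 3558/F = -3989/20762/25628 + 3558/(18175/11) = -3989/20762*1/25628 + 3558*(11/18175) = -3989/532088536 + 39138/18175 = 20824808621893/9670709141800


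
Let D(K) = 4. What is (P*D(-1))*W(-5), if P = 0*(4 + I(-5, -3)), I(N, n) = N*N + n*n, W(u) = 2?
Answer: 0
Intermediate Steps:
I(N, n) = N² + n²
P = 0 (P = 0*(4 + ((-5)² + (-3)²)) = 0*(4 + (25 + 9)) = 0*(4 + 34) = 0*38 = 0)
(P*D(-1))*W(-5) = (0*4)*2 = 0*2 = 0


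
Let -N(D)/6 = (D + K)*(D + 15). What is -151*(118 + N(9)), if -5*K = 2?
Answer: 845902/5 ≈ 1.6918e+5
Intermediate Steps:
K = -2/5 (K = -1/5*2 = -2/5 ≈ -0.40000)
N(D) = -6*(15 + D)*(-2/5 + D) (N(D) = -6*(D - 2/5)*(D + 15) = -6*(-2/5 + D)*(15 + D) = -6*(15 + D)*(-2/5 + D))
-151*(118 + N(9)) = -151*(118 + (36 - 6*9**2 - 438/5*9)) = -151*(118 + (36 - 6*81 - 3942/5)) = -151*(118 + (36 - 486 - 3942/5)) = -151*(118 - 6192/5) = -151*(-5602/5) = 845902/5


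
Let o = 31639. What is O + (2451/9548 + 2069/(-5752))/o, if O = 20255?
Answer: 8798857663786515/434404229336 ≈ 20255.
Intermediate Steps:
O + (2451/9548 + 2069/(-5752))/o = 20255 + (2451/9548 + 2069/(-5752))/31639 = 20255 + (2451*(1/9548) + 2069*(-1/5752))*(1/31639) = 20255 + (2451/9548 - 2069/5752)*(1/31639) = 20255 - 1414165/13730024*1/31639 = 20255 - 1414165/434404229336 = 8798857663786515/434404229336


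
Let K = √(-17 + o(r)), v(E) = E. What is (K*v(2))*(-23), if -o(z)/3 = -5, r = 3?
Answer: -46*I*√2 ≈ -65.054*I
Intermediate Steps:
o(z) = 15 (o(z) = -3*(-5) = 15)
K = I*√2 (K = √(-17 + 15) = √(-2) = I*√2 ≈ 1.4142*I)
(K*v(2))*(-23) = ((I*√2)*2)*(-23) = (2*I*√2)*(-23) = -46*I*√2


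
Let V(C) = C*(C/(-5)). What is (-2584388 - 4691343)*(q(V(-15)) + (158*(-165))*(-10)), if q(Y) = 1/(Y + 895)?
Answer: -1612265618220731/850 ≈ -1.8968e+12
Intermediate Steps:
V(C) = -C²/5 (V(C) = C*(C*(-⅕)) = C*(-C/5) = -C²/5)
q(Y) = 1/(895 + Y)
(-2584388 - 4691343)*(q(V(-15)) + (158*(-165))*(-10)) = (-2584388 - 4691343)*(1/(895 - ⅕*(-15)²) + (158*(-165))*(-10)) = -7275731*(1/(895 - ⅕*225) - 26070*(-10)) = -7275731*(1/(895 - 45) + 260700) = -7275731*(1/850 + 260700) = -7275731*221595001/850 = -1612265618220731/850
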